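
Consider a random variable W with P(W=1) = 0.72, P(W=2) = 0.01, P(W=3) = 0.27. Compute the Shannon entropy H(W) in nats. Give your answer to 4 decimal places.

H(W) = −Σ p·ln p.
  −(0.72)·ln(0.72) = 0.23652
  −(0.01)·ln(0.01) = 0.04605
  −(0.27)·ln(0.27) = 0.35352
Sum: 0.23652 + 0.04605 + 0.35352 = 0.6361 nats.

0.6361 nats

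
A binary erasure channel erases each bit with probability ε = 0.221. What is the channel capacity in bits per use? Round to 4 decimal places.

Binary erasure channel: capacity C = 1 − ε.
C = 1 − 0.221 = 0.7790 bits per channel use.

0.7790 bits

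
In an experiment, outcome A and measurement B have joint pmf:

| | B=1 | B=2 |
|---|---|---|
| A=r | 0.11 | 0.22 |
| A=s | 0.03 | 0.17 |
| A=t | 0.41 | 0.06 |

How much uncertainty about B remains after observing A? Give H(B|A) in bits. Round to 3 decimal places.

Marginals: p(A) = (0.3300, 0.2000, 0.4700), p(B) = (0.5500, 0.4500).
H(B|A) = Σ p(A) · H(B|A=·).
  A=r: p=0.3300, H(B|A=r) = 0.9183
  A=s: p=0.2000, H(B|A=s) = 0.6098
  A=t: p=0.4700, H(B|A=t) = 0.5510
Weighted sum = 0.684 bits.

0.684 bits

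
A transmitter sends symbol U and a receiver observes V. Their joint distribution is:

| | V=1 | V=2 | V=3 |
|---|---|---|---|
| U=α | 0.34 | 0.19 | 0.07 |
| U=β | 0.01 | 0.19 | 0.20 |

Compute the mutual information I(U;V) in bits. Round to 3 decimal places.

Marginals: p(U) = (0.6000, 0.4000), p(V) = (0.3500, 0.3800, 0.2700).
I(U;V) = H(U) + H(V) − H(U,V).
H(U) = 0.9710, H(V) = 1.5706, H(U,V) = 2.2390.
I(U;V) = 0.9710 + 1.5706 − 2.2390 = 0.303 bits.

0.303 bits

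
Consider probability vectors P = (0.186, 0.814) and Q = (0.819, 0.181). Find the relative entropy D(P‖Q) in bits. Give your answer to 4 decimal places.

D(P‖Q) = Σ p·log₂(p/q).
  0.186·log₂(0.186/0.819) = -0.39777
  0.814·log₂(0.814/0.181) = 1.76560
D(P‖Q) = 1.3678 bits.

1.3678 bits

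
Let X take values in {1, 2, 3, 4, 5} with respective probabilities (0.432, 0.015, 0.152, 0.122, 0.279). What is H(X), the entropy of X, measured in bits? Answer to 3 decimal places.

H(X) = −Σ p·log₂ p.
  −(0.432)·log₂(0.432) = 0.5231
  −(0.015)·log₂(0.015) = 0.0909
  −(0.152)·log₂(0.152) = 0.4131
  −(0.122)·log₂(0.122) = 0.3703
  −(0.279)·log₂(0.279) = 0.5138
Sum: 0.5231 + 0.0909 + 0.4131 + 0.3703 + 0.5138 = 1.911 bits.

1.911 bits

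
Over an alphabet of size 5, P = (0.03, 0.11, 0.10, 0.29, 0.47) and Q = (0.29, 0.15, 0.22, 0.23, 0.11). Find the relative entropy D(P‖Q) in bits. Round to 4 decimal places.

0.8205 bits

D(P‖Q) = Σ p·log₂(p/q).
  0.03·log₂(0.03/0.29) = -0.09819
  0.11·log₂(0.11/0.15) = -0.04922
  0.10·log₂(0.10/0.22) = -0.11375
  0.29·log₂(0.29/0.23) = 0.09698
  0.47·log₂(0.47/0.11) = 0.98472
D(P‖Q) = 0.8205 bits.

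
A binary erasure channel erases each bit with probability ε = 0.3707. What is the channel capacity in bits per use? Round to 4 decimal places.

Binary erasure channel: capacity C = 1 − ε.
C = 1 − 0.3707 = 0.6293 bits per channel use.

0.6293 bits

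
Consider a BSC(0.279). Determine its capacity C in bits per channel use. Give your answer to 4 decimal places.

0.1459 bits

Binary symmetric channel: C = 1 − h₂(ε) where h₂ is the binary entropy function.
h₂(0.279) = −0.279·log₂0.279 − 0.721·log₂0.721 = 0.8541.
C = 1 − 0.8541 = 0.1459 bits per channel use.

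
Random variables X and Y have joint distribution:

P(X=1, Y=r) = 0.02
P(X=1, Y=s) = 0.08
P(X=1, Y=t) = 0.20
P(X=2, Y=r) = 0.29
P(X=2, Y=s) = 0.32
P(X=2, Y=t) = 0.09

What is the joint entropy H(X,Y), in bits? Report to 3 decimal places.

2.225 bits

H(X,Y) = −Σ p(x,y)·log₂ p(x,y) over all 6 cells.
  cell (1,r): −0.02·log₂0.02 = 0.1129
  cell (1,s): −0.08·log₂0.08 = 0.2915
  cell (1,t): −0.20·log₂0.20 = 0.4644
  cell (2,r): −0.29·log₂0.29 = 0.5179
  cell (2,s): −0.32·log₂0.32 = 0.5260
  cell (2,t): −0.09·log₂0.09 = 0.3127
Sum = 2.225 bits.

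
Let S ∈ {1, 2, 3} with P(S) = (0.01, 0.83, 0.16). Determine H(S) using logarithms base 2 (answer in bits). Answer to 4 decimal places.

H(S) = −Σ p·log₂ p.
  −(0.01)·log₂(0.01) = 0.06644
  −(0.83)·log₂(0.83) = 0.22312
  −(0.16)·log₂(0.16) = 0.42302
Sum: 0.06644 + 0.22312 + 0.42302 = 0.7126 bits.

0.7126 bits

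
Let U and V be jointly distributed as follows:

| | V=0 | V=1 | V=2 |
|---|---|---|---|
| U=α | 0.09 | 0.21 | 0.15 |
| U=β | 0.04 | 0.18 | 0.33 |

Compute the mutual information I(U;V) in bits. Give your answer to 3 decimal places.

0.059 bits

Marginals: p(U) = (0.4500, 0.5500), p(V) = (0.1300, 0.3900, 0.4800).
I(U;V) = Σ p(x,y)·log₂[p(x,y)/(p(x)p(y))].
  (α,0): 0.09·log₂(1.5385) = 0.0559
  (α,1): 0.21·log₂(1.1966) = 0.0544
  (α,2): 0.15·log₂(0.6944) = -0.0789
  (β,0): 0.04·log₂(0.5594) = -0.0335
  (β,1): 0.18·log₂(0.8392) = -0.0455
  (β,2): 0.33·log₂(1.2500) = 0.1062
Sum = 0.059 bits.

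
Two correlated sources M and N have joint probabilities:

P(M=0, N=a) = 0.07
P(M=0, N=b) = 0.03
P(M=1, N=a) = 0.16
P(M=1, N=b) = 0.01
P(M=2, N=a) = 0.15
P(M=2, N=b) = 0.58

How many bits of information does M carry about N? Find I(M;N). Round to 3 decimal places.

0.280 bits

Marginals: p(M) = (0.1000, 0.1700, 0.7300), p(N) = (0.3800, 0.6200).
I(M;N) = Σ p(x,y)·log₂[p(x,y)/(p(x)p(y))].
  (0,a): 0.07·log₂(1.8421) = 0.0617
  (0,b): 0.03·log₂(0.4839) = -0.0314
  (1,a): 0.16·log₂(2.4768) = 0.2094
  (1,b): 0.01·log₂(0.0949) = -0.0340
  (2,a): 0.15·log₂(0.5407) = -0.1331
  (2,b): 0.58·log₂(1.2815) = 0.2075
Sum = 0.280 bits.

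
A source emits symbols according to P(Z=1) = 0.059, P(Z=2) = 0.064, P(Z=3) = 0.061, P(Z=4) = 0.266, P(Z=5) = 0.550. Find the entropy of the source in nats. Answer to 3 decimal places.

1.195 nats

H(Z) = −Σ p·ln p.
  −(0.059)·ln(0.059) = 0.1670
  −(0.064)·ln(0.064) = 0.1759
  −(0.061)·ln(0.061) = 0.1706
  −(0.266)·ln(0.266) = 0.3523
  −(0.550)·ln(0.550) = 0.3288
Sum: 0.1670 + 0.1759 + 0.1706 + 0.3523 + 0.3288 = 1.195 nats.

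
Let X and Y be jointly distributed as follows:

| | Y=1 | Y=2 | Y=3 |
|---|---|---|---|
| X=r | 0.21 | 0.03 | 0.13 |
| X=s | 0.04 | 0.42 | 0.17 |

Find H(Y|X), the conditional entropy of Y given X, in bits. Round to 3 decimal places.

Marginals: p(X) = (0.3700, 0.6300), p(Y) = (0.2500, 0.4500, 0.3000).
H(Y|X) = Σ p(X) · H(Y|X=·).
  X=r: p=0.3700, H(Y|X=r) = 1.2879
  X=s: p=0.6300, H(Y|X=s) = 1.1525
Weighted sum = 1.203 bits.

1.203 bits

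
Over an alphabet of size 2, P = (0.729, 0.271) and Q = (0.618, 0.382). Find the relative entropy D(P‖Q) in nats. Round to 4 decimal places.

D(P‖Q) = Σ p·ln(p/q).
  0.729·ln(0.729/0.618) = 0.12042
  0.271·ln(0.271/0.382) = -0.09303
D(P‖Q) = 0.0274 nats.

0.0274 nats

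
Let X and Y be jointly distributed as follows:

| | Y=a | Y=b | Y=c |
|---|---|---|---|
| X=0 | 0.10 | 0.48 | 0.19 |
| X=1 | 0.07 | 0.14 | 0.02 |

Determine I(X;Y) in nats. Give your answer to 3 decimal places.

0.027 nats

Marginals: p(X) = (0.7700, 0.2300), p(Y) = (0.1700, 0.6200, 0.2100).
I(X;Y) = Σ p(x,y)·ln[p(x,y)/(p(x)p(y))].
  (0,a): 0.10·ln(0.7639) = -0.0269
  (0,b): 0.48·ln(1.0054) = 0.0026
  (0,c): 0.19·ln(1.1750) = 0.0306
  (1,a): 0.07·ln(1.7903) = 0.0408
  (1,b): 0.14·ln(0.9818) = -0.0026
  (1,c): 0.02·ln(0.4141) = -0.0176
Sum = 0.027 nats.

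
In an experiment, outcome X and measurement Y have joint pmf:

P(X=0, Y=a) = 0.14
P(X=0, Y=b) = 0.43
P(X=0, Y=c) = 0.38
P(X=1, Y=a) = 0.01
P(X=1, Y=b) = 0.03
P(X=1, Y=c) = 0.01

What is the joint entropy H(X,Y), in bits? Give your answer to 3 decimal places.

H(X,Y) = −Σ p(x,y)·log₂ p(x,y) over all 6 cells.
  cell (0,a): −0.14·log₂0.14 = 0.3971
  cell (0,b): −0.43·log₂0.43 = 0.5236
  cell (0,c): −0.38·log₂0.38 = 0.5305
  cell (1,a): −0.01·log₂0.01 = 0.0664
  cell (1,b): −0.03·log₂0.03 = 0.1518
  cell (1,c): −0.01·log₂0.01 = 0.0664
Sum = 1.736 bits.

1.736 bits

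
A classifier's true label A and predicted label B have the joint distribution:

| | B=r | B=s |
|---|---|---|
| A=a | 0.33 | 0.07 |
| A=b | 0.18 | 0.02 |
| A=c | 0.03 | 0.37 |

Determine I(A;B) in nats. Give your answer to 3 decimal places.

Marginals: p(A) = (0.4000, 0.2000, 0.4000), p(B) = (0.5400, 0.4600).
I(A;B) = Σ p(x,y)·ln[p(x,y)/(p(x)p(y))].
  (a,r): 0.33·ln(1.5278) = 0.1399
  (a,s): 0.07·ln(0.3804) = -0.0677
  (b,r): 0.18·ln(1.6667) = 0.0919
  (b,s): 0.02·ln(0.2174) = -0.0305
  (c,r): 0.03·ln(0.1389) = -0.0592
  (c,s): 0.37·ln(2.0109) = 0.2585
Sum = 0.333 nats.

0.333 nats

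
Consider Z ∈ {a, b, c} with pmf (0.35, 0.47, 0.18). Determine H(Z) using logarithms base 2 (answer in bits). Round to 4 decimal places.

H(Z) = −Σ p·log₂ p.
  −(0.35)·log₂(0.35) = 0.53010
  −(0.47)·log₂(0.47) = 0.51196
  −(0.18)·log₂(0.18) = 0.44531
Sum: 0.53010 + 0.51196 + 0.44531 = 1.4874 bits.

1.4874 bits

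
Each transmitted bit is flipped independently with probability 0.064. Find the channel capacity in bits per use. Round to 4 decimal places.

0.6569 bits

Binary symmetric channel: C = 1 − h₂(ε) where h₂ is the binary entropy function.
h₂(0.064) = −0.064·log₂0.064 − 0.936·log₂0.936 = 0.3431.
C = 1 − 0.3431 = 0.6569 bits per channel use.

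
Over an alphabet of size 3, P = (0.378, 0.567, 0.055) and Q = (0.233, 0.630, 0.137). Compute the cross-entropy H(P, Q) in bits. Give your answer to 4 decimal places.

1.3301 bits

H(P,Q) = −Σ p·log₂ q.
  −0.378·log₂(0.233) = 0.79440
  −0.567·log₂(0.630) = 0.37795
  −0.055·log₂(0.137) = 0.15773
H(P,Q) = 1.3301 bits.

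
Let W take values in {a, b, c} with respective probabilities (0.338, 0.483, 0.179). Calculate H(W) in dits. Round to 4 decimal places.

H(W) = −Σ p·log₁₀ p.
  −(0.338)·log₁₀(0.338) = 0.15923
  −(0.483)·log₁₀(0.483) = 0.15265
  −(0.179)·log₁₀(0.179) = 0.13374
Sum: 0.15923 + 0.15265 + 0.13374 = 0.4456 dits.

0.4456 dits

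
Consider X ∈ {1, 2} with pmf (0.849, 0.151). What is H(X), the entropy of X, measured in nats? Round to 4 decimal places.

0.4244 nats

H(X) = −Σ p·ln p.
  −(0.849)·ln(0.849) = 0.13898
  −(0.151)·ln(0.151) = 0.28546
Sum: 0.13898 + 0.28546 = 0.4244 nats.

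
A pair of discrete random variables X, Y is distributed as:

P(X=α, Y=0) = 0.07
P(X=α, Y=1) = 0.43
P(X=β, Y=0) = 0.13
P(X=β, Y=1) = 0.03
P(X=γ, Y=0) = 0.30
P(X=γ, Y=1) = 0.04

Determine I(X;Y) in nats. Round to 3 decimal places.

Marginals: p(X) = (0.5000, 0.1600, 0.3400), p(Y) = (0.5000, 0.5000).
I(X;Y) = Σ p(x,y)·ln[p(x,y)/(p(x)p(y))].
  (α,0): 0.07·ln(0.2800) = -0.0891
  (α,1): 0.43·ln(1.7200) = 0.2332
  (β,0): 0.13·ln(1.6250) = 0.0631
  (β,1): 0.03·ln(0.3750) = -0.0294
  (γ,0): 0.30·ln(1.7647) = 0.1704
  (γ,1): 0.04·ln(0.2353) = -0.0579
Sum = 0.290 nats.

0.290 nats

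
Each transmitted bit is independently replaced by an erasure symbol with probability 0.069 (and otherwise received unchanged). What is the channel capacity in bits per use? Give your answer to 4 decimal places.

Binary erasure channel: capacity C = 1 − ε.
C = 1 − 0.069 = 0.9310 bits per channel use.

0.9310 bits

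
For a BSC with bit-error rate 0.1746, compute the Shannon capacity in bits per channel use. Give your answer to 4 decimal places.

0.3319 bits

Binary symmetric channel: C = 1 − h₂(ε) where h₂ is the binary entropy function.
h₂(0.1746) = −0.1746·log₂0.1746 − 0.8254·log₂0.8254 = 0.6681.
C = 1 − 0.6681 = 0.3319 bits per channel use.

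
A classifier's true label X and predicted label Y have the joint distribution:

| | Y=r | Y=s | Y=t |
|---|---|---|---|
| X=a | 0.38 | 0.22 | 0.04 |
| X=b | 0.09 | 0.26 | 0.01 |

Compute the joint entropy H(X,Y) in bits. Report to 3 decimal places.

H(X,Y) = −Σ p(x,y)·log₂ p(x,y) over all 6 cells.
  cell (a,r): −0.38·log₂0.38 = 0.5305
  cell (a,s): −0.22·log₂0.22 = 0.4806
  cell (a,t): −0.04·log₂0.04 = 0.1858
  cell (b,r): −0.09·log₂0.09 = 0.3127
  cell (b,s): −0.26·log₂0.26 = 0.5053
  cell (b,t): −0.01·log₂0.01 = 0.0664
Sum = 2.081 bits.

2.081 bits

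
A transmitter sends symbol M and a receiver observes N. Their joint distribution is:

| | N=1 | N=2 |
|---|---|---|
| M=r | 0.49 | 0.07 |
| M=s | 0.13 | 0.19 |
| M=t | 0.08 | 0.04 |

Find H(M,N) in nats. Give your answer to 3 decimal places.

1.447 nats

H(M,N) = −Σ p(x,y)·ln p(x,y) over all 6 cells.
  cell (r,1): −0.49·ln0.49 = 0.3495
  cell (r,2): −0.07·ln0.07 = 0.1861
  cell (s,1): −0.13·ln0.13 = 0.2652
  cell (s,2): −0.19·ln0.19 = 0.3155
  cell (t,1): −0.08·ln0.08 = 0.2021
  cell (t,2): −0.04·ln0.04 = 0.1288
Sum = 1.447 nats.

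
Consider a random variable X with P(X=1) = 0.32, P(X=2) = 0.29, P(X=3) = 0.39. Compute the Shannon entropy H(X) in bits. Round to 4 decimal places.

H(X) = −Σ p·log₂ p.
  −(0.32)·log₂(0.32) = 0.52603
  −(0.29)·log₂(0.29) = 0.51790
  −(0.39)·log₂(0.39) = 0.52980
Sum: 0.52603 + 0.51790 + 0.52980 = 1.5737 bits.

1.5737 bits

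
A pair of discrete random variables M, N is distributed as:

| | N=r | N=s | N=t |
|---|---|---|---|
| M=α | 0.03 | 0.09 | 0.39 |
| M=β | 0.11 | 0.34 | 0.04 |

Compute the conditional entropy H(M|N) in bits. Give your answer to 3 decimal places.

Chain rule: H(M|N) = H(M,N) − H(N).
Marginals: p(M) = (0.5100, 0.4900), p(N) = (0.1400, 0.4300, 0.4300).
H(M,N) = 2.0594 bits; H(N) = 1.4442 bits.
H(M|N) = 2.0594 − 1.4442 = 0.615 bits.

0.615 bits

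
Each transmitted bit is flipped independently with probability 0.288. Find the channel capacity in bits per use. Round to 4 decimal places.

0.1339 bits

Binary symmetric channel: C = 1 − h₂(ε) where h₂ is the binary entropy function.
h₂(0.288) = −0.288·log₂0.288 − 0.712·log₂0.712 = 0.8661.
C = 1 − 0.8661 = 0.1339 bits per channel use.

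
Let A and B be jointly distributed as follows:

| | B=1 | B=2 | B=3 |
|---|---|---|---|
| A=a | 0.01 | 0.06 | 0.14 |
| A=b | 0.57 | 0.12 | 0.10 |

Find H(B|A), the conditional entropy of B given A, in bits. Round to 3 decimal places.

Chain rule: H(B|A) = H(A,B) − H(A).
Marginals: p(A) = (0.2100, 0.7900), p(B) = (0.5800, 0.1800, 0.2400).
H(A,B) = 1.8686 bits; H(A) = 0.7415 bits.
H(B|A) = 1.8686 − 0.7415 = 1.127 bits.

1.127 bits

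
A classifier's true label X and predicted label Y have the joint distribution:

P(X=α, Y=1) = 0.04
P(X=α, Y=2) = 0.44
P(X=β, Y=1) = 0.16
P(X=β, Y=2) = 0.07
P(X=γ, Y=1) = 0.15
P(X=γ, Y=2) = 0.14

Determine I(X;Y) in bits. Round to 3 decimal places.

0.242 bits

Marginals: p(X) = (0.4800, 0.2300, 0.2900), p(Y) = (0.3500, 0.6500).
I(X;Y) = H(X) + H(Y) − H(X,Y).
H(X) = 1.5138, H(Y) = 0.9341, H(X,Y) = 2.2061.
I(X;Y) = 1.5138 + 0.9341 − 2.2061 = 0.242 bits.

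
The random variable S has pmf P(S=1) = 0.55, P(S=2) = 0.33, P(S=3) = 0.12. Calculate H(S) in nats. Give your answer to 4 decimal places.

H(S) = −Σ p·ln p.
  −(0.55)·ln(0.55) = 0.32881
  −(0.33)·ln(0.33) = 0.36586
  −(0.12)·ln(0.12) = 0.25443
Sum: 0.32881 + 0.36586 + 0.25443 = 0.9491 nats.

0.9491 nats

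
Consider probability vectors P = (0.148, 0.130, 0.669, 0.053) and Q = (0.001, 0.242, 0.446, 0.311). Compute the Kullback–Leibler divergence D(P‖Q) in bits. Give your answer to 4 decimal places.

1.2065 bits

D(P‖Q) = Σ p·log₂(p/q).
  0.148·log₂(0.148/0.001) = 1.06700
  0.130·log₂(0.130/0.242) = -0.11654
  0.669·log₂(0.669/0.446) = 0.39134
  0.053·log₂(0.053/0.311) = -0.13530
D(P‖Q) = 1.2065 bits.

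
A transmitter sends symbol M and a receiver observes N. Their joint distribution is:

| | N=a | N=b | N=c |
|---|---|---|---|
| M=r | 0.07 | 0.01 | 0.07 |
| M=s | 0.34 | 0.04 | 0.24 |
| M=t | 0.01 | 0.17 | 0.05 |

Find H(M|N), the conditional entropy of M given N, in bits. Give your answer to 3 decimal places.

Chain rule: H(M|N) = H(M,N) − H(N).
Marginals: p(M) = (0.1500, 0.6200, 0.2300), p(N) = (0.4200, 0.2200, 0.3600).
H(M,N) = 2.5297 bits; H(N) = 1.5368 bits.
H(M|N) = 2.5297 − 1.5368 = 0.993 bits.

0.993 bits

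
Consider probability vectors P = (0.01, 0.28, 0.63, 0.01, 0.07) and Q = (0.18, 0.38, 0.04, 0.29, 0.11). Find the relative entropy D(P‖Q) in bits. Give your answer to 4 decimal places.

D(P‖Q) = Σ p·log₂(p/q).
  0.01·log₂(0.01/0.18) = -0.04170
  0.28·log₂(0.28/0.38) = -0.12336
  0.63·log₂(0.63/0.04) = 2.50569
  0.01·log₂(0.01/0.29) = -0.04858
  0.07·log₂(0.07/0.11) = -0.04565
D(P‖Q) = 2.2464 bits.

2.2464 bits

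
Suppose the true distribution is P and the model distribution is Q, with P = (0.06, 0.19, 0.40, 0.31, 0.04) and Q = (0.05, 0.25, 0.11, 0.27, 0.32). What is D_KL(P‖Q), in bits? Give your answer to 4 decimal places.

D(P‖Q) = Σ p·log₂(p/q).
  0.06·log₂(0.06/0.05) = 0.01578
  0.19·log₂(0.19/0.25) = -0.07523
  0.40·log₂(0.40/0.11) = 0.74500
  0.31·log₂(0.31/0.27) = 0.06179
  0.04·log₂(0.04/0.32) = -0.12000
D(P‖Q) = 0.6273 bits.

0.6273 bits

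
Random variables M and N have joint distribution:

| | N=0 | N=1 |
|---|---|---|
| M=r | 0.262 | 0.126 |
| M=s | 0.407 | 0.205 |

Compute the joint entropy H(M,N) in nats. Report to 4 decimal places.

1.3027 nats

H(M,N) = −Σ p(x,y)·ln p(x,y) over all 4 cells.
  cell (r,0): −0.262·ln0.262 = 0.35093
  cell (r,1): −0.126·ln0.126 = 0.26101
  cell (s,0): −0.407·ln0.407 = 0.36587
  cell (s,1): −0.205·ln0.205 = 0.32487
Sum = 1.3027 nats.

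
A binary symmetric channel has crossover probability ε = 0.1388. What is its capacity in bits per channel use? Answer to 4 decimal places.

Binary symmetric channel: C = 1 − h₂(ε) where h₂ is the binary entropy function.
h₂(0.1388) = −0.1388·log₂0.1388 − 0.8612·log₂0.8612 = 0.5811.
C = 1 − 0.5811 = 0.4189 bits per channel use.

0.4189 bits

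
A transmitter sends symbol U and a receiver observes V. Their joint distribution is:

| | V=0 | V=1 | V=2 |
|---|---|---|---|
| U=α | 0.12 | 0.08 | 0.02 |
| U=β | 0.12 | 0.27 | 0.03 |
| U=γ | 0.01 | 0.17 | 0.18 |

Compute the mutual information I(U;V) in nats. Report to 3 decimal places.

0.186 nats

Marginals: p(U) = (0.2200, 0.4200, 0.3600), p(V) = (0.2500, 0.5200, 0.2300).
I(U;V) = H(U) + H(V) − H(U,V).
H(U) = 1.0653, H(V) = 1.0246, H(U,V) = 1.9038.
I(U;V) = 1.0653 + 1.0246 − 1.9038 = 0.186 nats.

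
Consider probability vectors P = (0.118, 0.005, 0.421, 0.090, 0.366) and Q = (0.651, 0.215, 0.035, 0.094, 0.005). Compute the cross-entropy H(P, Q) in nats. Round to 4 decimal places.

3.6217 nats

H(P,Q) = −Σ p·ln q.
  −0.118·ln(0.651) = 0.05065
  −0.005·ln(0.215) = 0.00769
  −0.421·ln(0.035) = 1.41136
  −0.090·ln(0.094) = 0.21280
  −0.366·ln(0.005) = 1.93918
H(P,Q) = 3.6217 nats.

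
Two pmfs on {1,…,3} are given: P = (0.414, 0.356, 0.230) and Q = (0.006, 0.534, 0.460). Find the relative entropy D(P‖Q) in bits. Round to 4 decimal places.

2.0907 bits

D(P‖Q) = Σ p·log₂(p/q).
  0.414·log₂(0.414/0.006) = 2.52893
  0.356·log₂(0.356/0.534) = -0.20825
  0.230·log₂(0.230/0.460) = -0.23000
D(P‖Q) = 2.0907 bits.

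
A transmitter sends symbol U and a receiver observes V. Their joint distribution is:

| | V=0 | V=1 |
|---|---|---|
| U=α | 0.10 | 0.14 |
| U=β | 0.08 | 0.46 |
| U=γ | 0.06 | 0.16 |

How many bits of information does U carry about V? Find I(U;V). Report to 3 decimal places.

Marginals: p(U) = (0.2400, 0.5400, 0.2200), p(V) = (0.2400, 0.7600).
I(U;V) = H(U) + H(V) − H(U,V).
H(U) = 1.4548, H(V) = 0.7950, H(U,V) = 2.2027.
I(U;V) = 1.4548 + 0.7950 − 2.2027 = 0.047 bits.

0.047 bits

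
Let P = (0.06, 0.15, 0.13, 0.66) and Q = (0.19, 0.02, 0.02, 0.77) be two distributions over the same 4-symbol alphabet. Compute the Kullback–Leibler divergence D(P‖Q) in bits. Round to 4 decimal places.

0.5405 bits

D(P‖Q) = Σ p·log₂(p/q).
  0.06·log₂(0.06/0.19) = -0.09978
  0.15·log₂(0.15/0.02) = 0.43603
  0.13·log₂(0.13/0.02) = 0.35106
  0.66·log₂(0.66/0.77) = -0.14678
D(P‖Q) = 0.5405 bits.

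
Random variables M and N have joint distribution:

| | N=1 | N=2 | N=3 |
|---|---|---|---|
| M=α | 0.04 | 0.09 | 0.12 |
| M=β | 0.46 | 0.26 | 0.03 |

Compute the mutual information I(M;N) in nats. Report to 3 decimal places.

Marginals: p(M) = (0.2500, 0.7500), p(N) = (0.5000, 0.3500, 0.1500).
I(M;N) = Σ p(x,y)·ln[p(x,y)/(p(x)p(y))].
  (α,1): 0.04·ln(0.3200) = -0.0456
  (α,2): 0.09·ln(1.0286) = 0.0025
  (α,3): 0.12·ln(3.2000) = 0.1396
  (β,1): 0.46·ln(1.2267) = 0.0940
  (β,2): 0.26·ln(0.9905) = -0.0025
  (β,3): 0.03·ln(0.2667) = -0.0397
Sum = 0.148 nats.

0.148 nats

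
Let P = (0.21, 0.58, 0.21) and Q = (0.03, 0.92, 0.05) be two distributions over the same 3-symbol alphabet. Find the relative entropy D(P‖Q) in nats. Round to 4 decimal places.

0.4424 nats

D(P‖Q) = Σ p·ln(p/q).
  0.21·ln(0.21/0.03) = 0.40864
  0.58·ln(0.58/0.92) = -0.26758
  0.21·ln(0.21/0.05) = 0.30137
D(P‖Q) = 0.4424 nats.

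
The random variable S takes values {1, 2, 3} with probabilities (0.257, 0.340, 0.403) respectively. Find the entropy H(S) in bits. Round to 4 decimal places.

1.5613 bits

H(S) = −Σ p·log₂ p.
  −(0.257)·log₂(0.257) = 0.50376
  −(0.340)·log₂(0.340) = 0.52917
  −(0.403)·log₂(0.403) = 0.52839
Sum: 0.50376 + 0.52917 + 0.52839 = 1.5613 bits.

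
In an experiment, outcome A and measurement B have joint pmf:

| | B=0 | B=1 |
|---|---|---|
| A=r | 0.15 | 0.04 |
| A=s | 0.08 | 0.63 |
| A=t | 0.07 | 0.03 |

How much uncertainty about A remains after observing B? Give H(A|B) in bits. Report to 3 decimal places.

0.847 bits

Marginals: p(A) = (0.1900, 0.7100, 0.1000), p(B) = (0.3000, 0.7000).
H(A|B) = Σ p(B) · H(A|B=·).
  B=0: p=0.3000, H(A|B=0) = 1.4984
  B=1: p=0.7000, H(A|B=1) = 0.5675
Weighted sum = 0.847 bits.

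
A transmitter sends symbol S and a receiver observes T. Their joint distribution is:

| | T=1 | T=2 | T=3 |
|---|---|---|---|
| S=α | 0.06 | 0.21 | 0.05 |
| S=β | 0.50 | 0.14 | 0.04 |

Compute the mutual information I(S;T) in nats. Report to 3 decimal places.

Marginals: p(S) = (0.3200, 0.6800), p(T) = (0.5600, 0.3500, 0.0900).
I(S;T) = H(S) + H(T) − H(S,T).
H(S) = 0.6269, H(T) = 0.9089, H(S,T) = 1.3969.
I(S;T) = 0.6269 + 0.9089 − 1.3969 = 0.139 nats.

0.139 nats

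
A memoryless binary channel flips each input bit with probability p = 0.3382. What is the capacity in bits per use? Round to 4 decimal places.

0.0769 bits

Binary symmetric channel: C = 1 − h₂(ε) where h₂ is the binary entropy function.
h₂(0.3382) = −0.3382·log₂0.3382 − 0.6618·log₂0.6618 = 0.9231.
C = 1 − 0.9231 = 0.0769 bits per channel use.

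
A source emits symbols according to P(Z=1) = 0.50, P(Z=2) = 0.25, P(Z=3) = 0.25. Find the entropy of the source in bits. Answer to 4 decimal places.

H(Z) = −Σ p·log₂ p.
  −(0.50)·log₂(0.50) = 0.50000
  −(0.25)·log₂(0.25) = 0.50000
  −(0.25)·log₂(0.25) = 0.50000
Sum: 0.50000 + 0.50000 + 0.50000 = 1.5000 bits.

1.5000 bits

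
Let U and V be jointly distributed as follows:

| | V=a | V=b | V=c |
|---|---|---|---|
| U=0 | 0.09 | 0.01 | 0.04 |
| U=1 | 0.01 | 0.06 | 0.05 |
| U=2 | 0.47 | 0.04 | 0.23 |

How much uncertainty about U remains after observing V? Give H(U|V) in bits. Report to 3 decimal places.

0.938 bits

Chain rule: H(U|V) = H(U,V) − H(V).
Marginals: p(U) = (0.1400, 0.1200, 0.7400), p(V) = (0.5700, 0.1100, 0.3200).
H(U,V) = 2.2763 bits; H(V) = 1.3386 bits.
H(U|V) = 2.2763 − 1.3386 = 0.938 bits.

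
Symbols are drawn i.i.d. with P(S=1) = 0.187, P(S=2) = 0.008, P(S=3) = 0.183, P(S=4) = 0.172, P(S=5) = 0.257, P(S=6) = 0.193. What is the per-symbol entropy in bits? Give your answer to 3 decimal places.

H(S) = −Σ p·log₂ p.
  −(0.187)·log₂(0.187) = 0.4523
  −(0.008)·log₂(0.008) = 0.0557
  −(0.183)·log₂(0.183) = 0.4484
  −(0.172)·log₂(0.172) = 0.4368
  −(0.257)·log₂(0.257) = 0.5038
  −(0.193)·log₂(0.193) = 0.4581
Sum: 0.4523 + 0.0557 + 0.4484 + 0.4368 + 0.5038 + 0.4581 = 2.355 bits.

2.355 bits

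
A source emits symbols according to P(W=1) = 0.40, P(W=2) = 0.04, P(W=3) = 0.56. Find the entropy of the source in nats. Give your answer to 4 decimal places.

H(W) = −Σ p·ln p.
  −(0.40)·ln(0.40) = 0.36652
  −(0.04)·ln(0.04) = 0.12876
  −(0.56)·ln(0.56) = 0.32470
Sum: 0.36652 + 0.12876 + 0.32470 = 0.8200 nats.

0.8200 nats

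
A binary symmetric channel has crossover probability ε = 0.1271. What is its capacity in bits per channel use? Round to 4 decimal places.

0.4506 bits

Binary symmetric channel: C = 1 − h₂(ε) where h₂ is the binary entropy function.
h₂(0.1271) = −0.1271·log₂0.1271 − 0.8729·log₂0.8729 = 0.5494.
C = 1 − 0.5494 = 0.4506 bits per channel use.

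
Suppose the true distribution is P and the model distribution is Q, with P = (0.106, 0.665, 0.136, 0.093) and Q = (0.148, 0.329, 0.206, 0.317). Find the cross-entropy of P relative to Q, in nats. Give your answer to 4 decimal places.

H(P,Q) = −Σ p·ln q.
  −0.106·ln(0.148) = 0.20252
  −0.665·ln(0.329) = 0.73928
  −0.136·ln(0.206) = 0.21486
  −0.093·ln(0.317) = 0.10684
H(P,Q) = 1.2635 nats.

1.2635 nats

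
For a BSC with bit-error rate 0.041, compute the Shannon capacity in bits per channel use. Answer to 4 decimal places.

0.7531 bits

Binary symmetric channel: C = 1 − h₂(ε) where h₂ is the binary entropy function.
h₂(0.041) = −0.041·log₂0.041 − 0.959·log₂0.959 = 0.2469.
C = 1 − 0.2469 = 0.7531 bits per channel use.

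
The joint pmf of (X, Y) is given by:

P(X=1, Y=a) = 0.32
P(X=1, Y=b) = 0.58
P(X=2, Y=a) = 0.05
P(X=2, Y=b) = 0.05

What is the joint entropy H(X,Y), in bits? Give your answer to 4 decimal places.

H(X,Y) = −Σ p(x,y)·log₂ p(x,y) over all 4 cells.
  cell (1,a): −0.32·log₂0.32 = 0.52603
  cell (1,b): −0.58·log₂0.58 = 0.45581
  cell (2,a): −0.05·log₂0.05 = 0.21610
  cell (2,b): −0.05·log₂0.05 = 0.21610
Sum = 1.4140 bits.

1.4140 bits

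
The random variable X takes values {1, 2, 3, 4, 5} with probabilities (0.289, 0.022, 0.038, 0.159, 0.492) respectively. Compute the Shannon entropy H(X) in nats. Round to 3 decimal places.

H(X) = −Σ p·ln p.
  −(0.289)·ln(0.289) = 0.3587
  −(0.022)·ln(0.022) = 0.0840
  −(0.038)·ln(0.038) = 0.1243
  −(0.159)·ln(0.159) = 0.2924
  −(0.492)·ln(0.492) = 0.3490
Sum: 0.3587 + 0.0840 + 0.1243 + 0.2924 + 0.3490 = 1.208 nats.

1.208 nats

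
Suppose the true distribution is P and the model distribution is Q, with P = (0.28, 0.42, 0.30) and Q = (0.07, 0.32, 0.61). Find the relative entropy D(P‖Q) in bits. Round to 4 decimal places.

D(P‖Q) = Σ p·log₂(p/q).
  0.28·log₂(0.28/0.07) = 0.56000
  0.42·log₂(0.42/0.32) = 0.16477
  0.30·log₂(0.30/0.61) = -0.30715
D(P‖Q) = 0.4176 bits.

0.4176 bits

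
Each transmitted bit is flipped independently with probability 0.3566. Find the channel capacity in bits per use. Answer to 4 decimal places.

0.0602 bits

Binary symmetric channel: C = 1 − h₂(ε) where h₂ is the binary entropy function.
h₂(0.3566) = −0.3566·log₂0.3566 − 0.6434·log₂0.6434 = 0.9398.
C = 1 − 0.9398 = 0.0602 bits per channel use.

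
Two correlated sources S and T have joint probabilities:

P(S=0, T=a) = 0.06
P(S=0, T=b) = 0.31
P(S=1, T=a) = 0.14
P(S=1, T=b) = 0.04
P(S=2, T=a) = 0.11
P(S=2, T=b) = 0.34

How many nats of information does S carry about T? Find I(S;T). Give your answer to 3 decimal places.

Marginals: p(S) = (0.3700, 0.1800, 0.4500), p(T) = (0.3100, 0.6900).
I(S;T) = H(S) + H(T) − H(S,T).
H(S) = 1.0359, H(T) = 0.6191, H(S,T) = 1.5455.
I(S;T) = 1.0359 + 0.6191 − 1.5455 = 0.109 nats.

0.109 nats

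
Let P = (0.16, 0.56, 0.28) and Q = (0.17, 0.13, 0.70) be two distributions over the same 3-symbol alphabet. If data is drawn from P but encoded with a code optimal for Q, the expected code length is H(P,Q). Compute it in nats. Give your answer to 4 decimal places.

H(P,Q) = −Σ p·ln q.
  −0.16·ln(0.17) = 0.28351
  −0.56·ln(0.13) = 1.14252
  −0.28·ln(0.70) = 0.09987
H(P,Q) = 1.5259 nats.

1.5259 nats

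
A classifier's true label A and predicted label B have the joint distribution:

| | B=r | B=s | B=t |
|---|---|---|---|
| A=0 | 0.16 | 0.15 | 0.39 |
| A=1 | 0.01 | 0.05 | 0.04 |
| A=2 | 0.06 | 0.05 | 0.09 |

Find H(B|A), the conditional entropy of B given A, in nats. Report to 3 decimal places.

Chain rule: H(B|A) = H(A,B) − H(A).
Marginals: p(A) = (0.7000, 0.1000, 0.2000), p(B) = (0.2300, 0.2500, 0.5200).
H(A,B) = 1.8049 nats; H(A) = 0.8018 nats.
H(B|A) = 1.8049 − 0.8018 = 1.003 nats.

1.003 nats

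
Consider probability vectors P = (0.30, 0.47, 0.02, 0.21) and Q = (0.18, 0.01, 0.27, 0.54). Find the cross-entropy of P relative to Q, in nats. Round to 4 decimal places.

H(P,Q) = −Σ p·ln q.
  −0.30·ln(0.18) = 0.51444
  −0.47·ln(0.01) = 2.16443
  −0.02·ln(0.27) = 0.02619
  −0.21·ln(0.54) = 0.12940
H(P,Q) = 2.8345 nats.

2.8345 nats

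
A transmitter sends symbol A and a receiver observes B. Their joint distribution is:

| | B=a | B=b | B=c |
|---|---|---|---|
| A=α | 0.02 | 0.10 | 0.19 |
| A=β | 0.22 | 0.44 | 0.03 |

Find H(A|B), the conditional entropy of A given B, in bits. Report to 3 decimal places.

Marginals: p(A) = (0.3100, 0.6900), p(B) = (0.2400, 0.5400, 0.2200).
H(A|B) = Σ p(B) · H(A|B=·).
  B=a: p=0.2400, H(A|B=a) = 0.4138
  B=b: p=0.5400, H(A|B=b) = 0.6913
  B=c: p=0.2200, H(A|B=c) = 0.5746
Weighted sum = 0.599 bits.

0.599 bits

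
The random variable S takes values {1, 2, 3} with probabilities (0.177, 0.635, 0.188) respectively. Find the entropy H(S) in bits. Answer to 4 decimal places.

1.3115 bits

H(S) = −Σ p·log₂ p.
  −(0.177)·log₂(0.177) = 0.44218
  −(0.635)·log₂(0.635) = 0.41603
  −(0.188)·log₂(0.188) = 0.45330
Sum: 0.44218 + 0.41603 + 0.45330 = 1.3115 bits.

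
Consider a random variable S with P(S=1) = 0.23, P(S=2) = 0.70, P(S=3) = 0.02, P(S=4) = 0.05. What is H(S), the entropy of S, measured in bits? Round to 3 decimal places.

H(S) = −Σ p·log₂ p.
  −(0.23)·log₂(0.23) = 0.4877
  −(0.70)·log₂(0.70) = 0.3602
  −(0.02)·log₂(0.02) = 0.1129
  −(0.05)·log₂(0.05) = 0.2161
Sum: 0.4877 + 0.3602 + 0.1129 + 0.2161 = 1.177 bits.

1.177 bits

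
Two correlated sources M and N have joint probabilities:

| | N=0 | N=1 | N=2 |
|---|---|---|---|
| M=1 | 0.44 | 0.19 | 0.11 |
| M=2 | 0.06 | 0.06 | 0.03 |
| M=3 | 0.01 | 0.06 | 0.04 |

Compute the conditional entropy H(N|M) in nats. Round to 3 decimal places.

0.956 nats

Marginals: p(M) = (0.7400, 0.1500, 0.1100), p(N) = (0.5100, 0.3100, 0.1800).
H(N|M) = Σ p(M) · H(N|M=·).
  M=1: p=0.7400, H(N|M=1) = 0.9416
  M=2: p=0.1500, H(N|M=2) = 1.0549
  M=3: p=0.1100, H(N|M=3) = 0.9165
Weighted sum = 0.956 nats.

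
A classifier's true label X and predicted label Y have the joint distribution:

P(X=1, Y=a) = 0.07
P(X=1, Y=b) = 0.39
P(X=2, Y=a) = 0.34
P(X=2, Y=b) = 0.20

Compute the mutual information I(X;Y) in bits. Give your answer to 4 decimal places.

Marginals: p(X) = (0.4600, 0.5400), p(Y) = (0.4100, 0.5900).
I(X;Y) = H(X) + H(Y) − H(X,Y).
H(X) = 0.9954, H(Y) = 0.9765, H(X,Y) = 1.7919.
I(X;Y) = 0.9954 + 0.9765 − 1.7919 = 0.1800 bits.

0.1800 bits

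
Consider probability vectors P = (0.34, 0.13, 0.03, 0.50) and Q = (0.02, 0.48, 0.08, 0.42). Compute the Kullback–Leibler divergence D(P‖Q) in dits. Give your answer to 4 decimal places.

0.3697 dits

D(P‖Q) = Σ p·log₁₀(p/q).
  0.34·log₁₀(0.34/0.02) = 0.41835
  0.13·log₁₀(0.13/0.48) = -0.07375
  0.03·log₁₀(0.03/0.08) = -0.01278
  0.50·log₁₀(0.50/0.42) = 0.03786
D(P‖Q) = 0.3697 dits.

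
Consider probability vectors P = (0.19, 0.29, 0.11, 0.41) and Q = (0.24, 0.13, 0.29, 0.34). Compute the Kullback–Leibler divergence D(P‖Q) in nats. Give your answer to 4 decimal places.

D(P‖Q) = Σ p·ln(p/q).
  0.19·ln(0.19/0.24) = -0.04439
  0.29·ln(0.29/0.13) = 0.23268
  0.11·ln(0.11/0.29) = -0.10663
  0.41·ln(0.41/0.34) = 0.07676
D(P‖Q) = 0.1584 nats.

0.1584 nats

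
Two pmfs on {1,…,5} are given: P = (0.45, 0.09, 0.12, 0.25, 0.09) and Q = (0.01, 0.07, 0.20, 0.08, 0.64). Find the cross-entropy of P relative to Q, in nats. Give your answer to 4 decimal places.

3.1764 nats

H(P,Q) = −Σ p·ln q.
  −0.45·ln(0.01) = 2.07233
  −0.09·ln(0.07) = 0.23933
  −0.12·ln(0.20) = 0.19313
  −0.25·ln(0.08) = 0.63143
  −0.09·ln(0.64) = 0.04017
H(P,Q) = 3.1764 nats.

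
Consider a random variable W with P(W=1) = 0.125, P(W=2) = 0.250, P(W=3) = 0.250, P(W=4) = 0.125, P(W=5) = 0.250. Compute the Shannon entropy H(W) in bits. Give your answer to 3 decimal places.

H(W) = −Σ p·log₂ p.
  −(0.125)·log₂(0.125) = 0.3750
  −(0.250)·log₂(0.250) = 0.5000
  −(0.250)·log₂(0.250) = 0.5000
  −(0.125)·log₂(0.125) = 0.3750
  −(0.250)·log₂(0.250) = 0.5000
Sum: 0.3750 + 0.5000 + 0.5000 + 0.3750 + 0.5000 = 2.250 bits.

2.250 bits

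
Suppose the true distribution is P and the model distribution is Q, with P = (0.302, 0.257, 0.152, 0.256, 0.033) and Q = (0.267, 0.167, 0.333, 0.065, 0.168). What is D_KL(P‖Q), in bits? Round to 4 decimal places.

0.4703 bits

D(P‖Q) = Σ p·log₂(p/q).
  0.302·log₂(0.302/0.267) = 0.05367
  0.257·log₂(0.257/0.167) = 0.15983
  0.152·log₂(0.152/0.333) = -0.17198
  0.256·log₂(0.256/0.065) = 0.50627
  0.033·log₂(0.033/0.168) = -0.07748
D(P‖Q) = 0.4703 bits.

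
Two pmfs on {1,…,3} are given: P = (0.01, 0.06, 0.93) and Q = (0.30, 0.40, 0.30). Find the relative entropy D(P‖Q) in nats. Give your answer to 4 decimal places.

D(P‖Q) = Σ p·ln(p/q).
  0.01·ln(0.01/0.30) = -0.03401
  0.06·ln(0.06/0.40) = -0.11383
  0.93·ln(0.93/0.30) = 1.05220
D(P‖Q) = 0.9044 nats.

0.9044 nats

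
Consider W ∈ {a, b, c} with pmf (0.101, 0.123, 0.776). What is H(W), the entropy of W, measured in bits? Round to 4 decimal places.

H(W) = −Σ p·log₂ p.
  −(0.101)·log₂(0.101) = 0.33406
  −(0.123)·log₂(0.123) = 0.37186
  −(0.776)·log₂(0.776) = 0.28392
Sum: 0.33406 + 0.37186 + 0.28392 = 0.9898 bits.

0.9898 bits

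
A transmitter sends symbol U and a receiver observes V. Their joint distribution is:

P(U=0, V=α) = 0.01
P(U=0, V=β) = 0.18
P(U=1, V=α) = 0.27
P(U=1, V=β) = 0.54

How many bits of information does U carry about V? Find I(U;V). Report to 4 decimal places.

Marginals: p(U) = (0.1900, 0.8100), p(V) = (0.2800, 0.7200).
I(U;V) = Σ p(x,y)·log₂[p(x,y)/(p(x)p(y))].
  (0,α): 0.01·log₂(0.1880) = -0.02411
  (0,β): 0.18·log₂(1.3158) = 0.07127
  (1,α): 0.27·log₂(1.1905) = 0.06792
  (1,β): 0.54·log₂(0.9259) = -0.05996
Sum = 0.0551 bits.

0.0551 bits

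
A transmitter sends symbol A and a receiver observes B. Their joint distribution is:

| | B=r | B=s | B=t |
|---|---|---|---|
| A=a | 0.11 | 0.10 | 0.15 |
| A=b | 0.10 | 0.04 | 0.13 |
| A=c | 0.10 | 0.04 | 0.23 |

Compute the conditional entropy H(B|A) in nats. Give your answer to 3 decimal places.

0.990 nats

Chain rule: H(B|A) = H(A,B) − H(A).
Marginals: p(A) = (0.3600, 0.2700, 0.3700), p(B) = (0.3100, 0.1800, 0.5100).
H(A,B) = 2.0789 nats; H(A) = 1.0892 nats.
H(B|A) = 2.0789 − 1.0892 = 0.990 nats.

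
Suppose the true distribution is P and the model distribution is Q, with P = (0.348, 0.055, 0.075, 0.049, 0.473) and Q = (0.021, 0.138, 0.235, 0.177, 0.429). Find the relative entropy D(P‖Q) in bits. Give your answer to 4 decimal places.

1.1889 bits

D(P‖Q) = Σ p·log₂(p/q).
  0.348·log₂(0.348/0.021) = 1.40962
  0.055·log₂(0.055/0.138) = -0.07299
  0.075·log₂(0.075/0.235) = -0.12358
  0.049·log₂(0.049/0.177) = -0.09079
  0.473·log₂(0.473/0.429) = 0.06663
D(P‖Q) = 1.1889 bits.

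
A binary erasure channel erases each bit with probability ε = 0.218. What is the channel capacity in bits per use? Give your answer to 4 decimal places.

Binary erasure channel: capacity C = 1 − ε.
C = 1 − 0.218 = 0.7820 bits per channel use.

0.7820 bits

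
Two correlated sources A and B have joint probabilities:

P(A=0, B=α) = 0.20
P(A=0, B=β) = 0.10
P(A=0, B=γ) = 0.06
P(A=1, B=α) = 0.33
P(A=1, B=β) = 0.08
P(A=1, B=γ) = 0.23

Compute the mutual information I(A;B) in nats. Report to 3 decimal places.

0.031 nats

Marginals: p(A) = (0.3600, 0.6400), p(B) = (0.5300, 0.1800, 0.2900).
I(A;B) = Σ p(x,y)·ln[p(x,y)/(p(x)p(y))].
  (0,α): 0.20·ln(1.0482) = 0.0094
  (0,β): 0.10·ln(1.5432) = 0.0434
  (0,γ): 0.06·ln(0.5747) = -0.0332
  (1,α): 0.33·ln(0.9729) = -0.0091
  (1,β): 0.08·ln(0.6944) = -0.0292
  (1,γ): 0.23·ln(1.2392) = 0.0493
Sum = 0.031 nats.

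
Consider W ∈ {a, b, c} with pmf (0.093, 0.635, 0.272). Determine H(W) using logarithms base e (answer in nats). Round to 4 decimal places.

H(W) = −Σ p·ln p.
  −(0.093)·ln(0.093) = 0.22089
  −(0.635)·ln(0.635) = 0.28837
  −(0.272)·ln(0.272) = 0.35413
Sum: 0.22089 + 0.28837 + 0.35413 = 0.8634 nats.

0.8634 nats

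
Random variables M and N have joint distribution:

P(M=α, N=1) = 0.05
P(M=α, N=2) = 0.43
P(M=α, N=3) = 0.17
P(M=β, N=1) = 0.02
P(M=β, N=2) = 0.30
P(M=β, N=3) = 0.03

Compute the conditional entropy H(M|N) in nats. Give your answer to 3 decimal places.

0.621 nats

Chain rule: H(M|N) = H(M,N) − H(N).
Marginals: p(M) = (0.6500, 0.3500), p(N) = (0.0700, 0.7300, 0.2000).
H(M,N) = 1.3586 nats; H(N) = 0.7378 nats.
H(M|N) = 1.3586 − 0.7378 = 0.621 nats.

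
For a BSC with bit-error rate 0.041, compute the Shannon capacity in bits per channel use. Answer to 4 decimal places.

0.7531 bits

Binary symmetric channel: C = 1 − h₂(ε) where h₂ is the binary entropy function.
h₂(0.041) = −0.041·log₂0.041 − 0.959·log₂0.959 = 0.2469.
C = 1 − 0.2469 = 0.7531 bits per channel use.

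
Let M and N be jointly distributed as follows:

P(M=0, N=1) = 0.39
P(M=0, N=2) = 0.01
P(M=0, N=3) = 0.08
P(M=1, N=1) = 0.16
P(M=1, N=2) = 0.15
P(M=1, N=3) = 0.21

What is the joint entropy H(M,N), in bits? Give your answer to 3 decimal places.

2.194 bits

H(M,N) = −Σ p(x,y)·log₂ p(x,y) over all 6 cells.
  cell (0,1): −0.39·log₂0.39 = 0.5298
  cell (0,2): −0.01·log₂0.01 = 0.0664
  cell (0,3): −0.08·log₂0.08 = 0.2915
  cell (1,1): −0.16·log₂0.16 = 0.4230
  cell (1,2): −0.15·log₂0.15 = 0.4105
  cell (1,3): −0.21·log₂0.21 = 0.4728
Sum = 2.194 bits.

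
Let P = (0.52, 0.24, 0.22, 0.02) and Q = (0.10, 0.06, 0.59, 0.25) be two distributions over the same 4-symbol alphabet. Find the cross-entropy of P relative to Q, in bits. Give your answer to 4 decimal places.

H(P,Q) = −Σ p·log₂ q.
  −0.52·log₂(0.10) = 1.72740
  −0.24·log₂(0.06) = 0.97413
  −0.22·log₂(0.59) = 0.16747
  −0.02·log₂(0.25) = 0.04000
H(P,Q) = 2.9090 bits.

2.9090 bits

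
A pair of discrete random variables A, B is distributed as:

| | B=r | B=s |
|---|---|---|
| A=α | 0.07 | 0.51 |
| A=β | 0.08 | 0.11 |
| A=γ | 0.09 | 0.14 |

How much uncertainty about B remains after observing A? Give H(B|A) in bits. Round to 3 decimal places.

Chain rule: H(B|A) = H(A,B) − H(A).
Marginals: p(A) = (0.5800, 0.1900, 0.2300), p(B) = (0.2400, 0.7600).
H(A,B) = 2.1155 bits; H(A) = 1.3987 bits.
H(B|A) = 2.1155 − 1.3987 = 0.717 bits.

0.717 bits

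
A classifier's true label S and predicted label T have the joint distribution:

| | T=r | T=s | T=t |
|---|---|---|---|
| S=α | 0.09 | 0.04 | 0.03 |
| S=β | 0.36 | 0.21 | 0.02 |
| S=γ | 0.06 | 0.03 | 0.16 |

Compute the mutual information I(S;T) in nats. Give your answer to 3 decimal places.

Marginals: p(S) = (0.1600, 0.5900, 0.2500), p(T) = (0.5100, 0.2800, 0.2100).
I(S;T) = Σ p(x,y)·ln[p(x,y)/(p(x)p(y))].
  (α,r): 0.09·ln(1.1029) = 0.0088
  (α,s): 0.04·ln(0.8929) = -0.0045
  (α,t): 0.03·ln(0.8929) = -0.0034
  (β,r): 0.36·ln(1.1964) = 0.0646
  (β,s): 0.21·ln(1.2712) = 0.0504
  (β,t): 0.02·ln(0.1614) = -0.0365
  (γ,r): 0.06·ln(0.4706) = -0.0452
  (γ,s): 0.03·ln(0.4286) = -0.0254
  (γ,t): 0.16·ln(3.0476) = 0.1783
Sum = 0.187 nats.

0.187 nats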